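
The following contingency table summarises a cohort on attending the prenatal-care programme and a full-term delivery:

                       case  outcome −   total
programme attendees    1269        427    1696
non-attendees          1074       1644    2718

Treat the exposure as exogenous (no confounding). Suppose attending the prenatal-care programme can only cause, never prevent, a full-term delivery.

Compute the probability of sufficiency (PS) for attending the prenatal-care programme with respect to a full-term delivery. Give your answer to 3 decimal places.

PS ≈ 0.584

p₁ = P(outcome | exposed) = 1269/1696 = 0.74823
p₀ = P(outcome | unexposed) = 1074/2718 = 0.39514
Under exogeneity and monotonicity, PS = (p₁ − p₀)/(1 − p₀).
PS = (0.74823 − 0.39514) / 0.60486 ≈ 0.5838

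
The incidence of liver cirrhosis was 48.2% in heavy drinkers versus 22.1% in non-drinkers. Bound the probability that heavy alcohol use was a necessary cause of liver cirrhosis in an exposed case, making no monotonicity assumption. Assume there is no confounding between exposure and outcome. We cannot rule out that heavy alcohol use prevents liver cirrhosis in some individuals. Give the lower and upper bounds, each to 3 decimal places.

0.541 ≤ PN ≤ 1.000

p₁ = 0.482, p₀ = 0.221.
Under exogeneity alone the bounds on PN are max{0,(p₁−p₀)/p₁} ≤ PN ≤ min{1,(1−p₀)/p₁}.
  lower = (p₁ − p₀)/p₁ = 0.261 / 0.482 ≈ 0.5415
  upper = min{1, (1 − p₀)/p₁} = 0.779 / 0.482 ≈ 1.6162 → capped at 1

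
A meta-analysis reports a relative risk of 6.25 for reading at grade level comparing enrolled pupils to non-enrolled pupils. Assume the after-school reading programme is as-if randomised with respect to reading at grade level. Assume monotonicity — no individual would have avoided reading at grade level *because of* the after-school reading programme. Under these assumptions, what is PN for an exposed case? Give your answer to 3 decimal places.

PN ≈ 0.840

Under exogeneity and monotonicity, PN = (RR − 1) / RR = 1 − 1/RR.
PN = (6.25 − 1) / 6.25 = 5.25 / 6.25 ≈ 0.8400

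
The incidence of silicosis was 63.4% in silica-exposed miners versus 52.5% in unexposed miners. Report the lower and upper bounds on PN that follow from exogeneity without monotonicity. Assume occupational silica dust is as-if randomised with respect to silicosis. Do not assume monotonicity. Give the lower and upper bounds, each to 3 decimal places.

0.172 ≤ PN ≤ 0.749

p₁ = 0.634, p₀ = 0.525.
Under exogeneity alone the bounds on PN are max{0,(p₁−p₀)/p₁} ≤ PN ≤ min{1,(1−p₀)/p₁}.
  lower = (p₁ − p₀)/p₁ = 0.109 / 0.634 ≈ 0.1719
  upper = min{1, (1 − p₀)/p₁} = 0.475 / 0.634 ≈ 0.7492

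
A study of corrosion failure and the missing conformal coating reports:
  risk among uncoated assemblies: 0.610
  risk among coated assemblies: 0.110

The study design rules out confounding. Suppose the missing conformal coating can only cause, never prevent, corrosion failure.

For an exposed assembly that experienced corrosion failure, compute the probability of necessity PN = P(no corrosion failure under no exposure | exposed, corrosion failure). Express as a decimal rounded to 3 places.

PN ≈ 0.820

Let p₁ = 0.61, p₀ = 0.11.
Under exogeneity and monotonicity, PN = (p₁ − p₀) / p₁.
PN = (0.61 − 0.11) / 0.61 = 0.5 / 0.61 ≈ 0.8197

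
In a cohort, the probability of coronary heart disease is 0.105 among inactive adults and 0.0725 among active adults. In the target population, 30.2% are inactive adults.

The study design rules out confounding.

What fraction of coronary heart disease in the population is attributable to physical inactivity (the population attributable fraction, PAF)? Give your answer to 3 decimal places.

Let p₁ = 0.105, p₀ = 0.0725.
Overall risk P(Y=1) = π·p₁ + (1−π)·p₀ = 0.302×0.105 + 0.698×0.0725 = 0.082315.
Under exogeneity, PAF = [P(Y=1) − p₀] / P(Y=1).
PAF = (0.082315 − 0.0725) / 0.082315 ≈ 0.1192

PAF ≈ 0.119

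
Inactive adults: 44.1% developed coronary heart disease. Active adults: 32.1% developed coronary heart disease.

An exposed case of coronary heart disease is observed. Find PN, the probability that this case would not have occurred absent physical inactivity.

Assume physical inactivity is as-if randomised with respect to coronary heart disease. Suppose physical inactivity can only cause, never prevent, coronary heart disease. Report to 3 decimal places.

p₁ = 0.441, p₀ = 0.321.
Under exogeneity and monotonicity, PN = (p₁ − p₀) / p₁.
PN = (0.441 − 0.321) / 0.441 = 0.12 / 0.441 ≈ 0.2721

PN ≈ 0.272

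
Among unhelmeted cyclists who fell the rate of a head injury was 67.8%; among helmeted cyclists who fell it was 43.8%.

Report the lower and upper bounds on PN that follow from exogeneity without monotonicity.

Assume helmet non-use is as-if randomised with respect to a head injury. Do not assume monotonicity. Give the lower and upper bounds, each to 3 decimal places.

0.354 ≤ PN ≤ 0.829

p₁ = 0.678, p₀ = 0.438.
Under exogeneity alone the bounds on PN are max{0,(p₁−p₀)/p₁} ≤ PN ≤ min{1,(1−p₀)/p₁}.
  lower = (p₁ − p₀)/p₁ = 0.24 / 0.678 ≈ 0.3540
  upper = min{1, (1 − p₀)/p₁} = 0.562 / 0.678 ≈ 0.8289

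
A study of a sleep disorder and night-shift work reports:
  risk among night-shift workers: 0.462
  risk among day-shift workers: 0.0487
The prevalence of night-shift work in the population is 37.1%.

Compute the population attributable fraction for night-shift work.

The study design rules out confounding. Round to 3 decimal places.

Let p₁ = 0.462, p₀ = 0.0487.
Overall risk P(Y=1) = π·p₁ + (1−π)·p₀ = 0.371×0.462 + 0.629×0.0487 = 0.20203.
Under exogeneity, PAF = [P(Y=1) − p₀] / P(Y=1).
PAF = (0.20203 − 0.0487) / 0.20203 ≈ 0.7590

PAF ≈ 0.759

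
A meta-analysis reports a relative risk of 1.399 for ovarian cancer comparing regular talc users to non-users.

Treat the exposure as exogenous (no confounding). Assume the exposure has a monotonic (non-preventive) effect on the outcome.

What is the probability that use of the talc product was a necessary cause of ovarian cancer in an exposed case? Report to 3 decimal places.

PN ≈ 0.285

Under exogeneity and monotonicity, PN = (RR − 1) / RR = 1 − 1/RR.
PN = (1.399 − 1) / 1.399 = 0.399 / 1.399 ≈ 0.2852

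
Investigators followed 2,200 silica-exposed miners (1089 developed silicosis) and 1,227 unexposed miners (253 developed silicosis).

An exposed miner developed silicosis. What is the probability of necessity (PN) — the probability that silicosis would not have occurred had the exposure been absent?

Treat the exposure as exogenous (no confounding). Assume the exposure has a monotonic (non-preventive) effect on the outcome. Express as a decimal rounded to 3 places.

p₁ = P(outcome | exposed) = 1089/2200 = 0.495
p₀ = P(outcome | unexposed) = 253/1227 = 0.20619
Under exogeneity and monotonicity, PN = (p₁ − p₀) / p₁.
PN = (0.495 − 0.20619) / 0.495 = 0.28881 / 0.495 ≈ 0.5834

PN ≈ 0.583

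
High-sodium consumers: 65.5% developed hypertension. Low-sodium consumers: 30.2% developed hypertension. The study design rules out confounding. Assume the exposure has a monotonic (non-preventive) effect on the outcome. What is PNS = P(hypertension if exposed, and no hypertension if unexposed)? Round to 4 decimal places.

p₁ = 0.655, p₀ = 0.302.
Under exogeneity and monotonicity, PNS = p₁ − p₀.
PNS = 0.655 − 0.302 = 0.353

PNS ≈ 0.3530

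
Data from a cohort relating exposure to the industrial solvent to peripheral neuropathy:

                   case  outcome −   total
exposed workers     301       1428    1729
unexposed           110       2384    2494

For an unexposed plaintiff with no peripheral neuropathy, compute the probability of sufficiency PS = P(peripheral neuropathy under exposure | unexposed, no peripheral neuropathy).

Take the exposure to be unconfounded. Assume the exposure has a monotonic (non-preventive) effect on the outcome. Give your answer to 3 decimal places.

PS ≈ 0.136

p₁ = P(outcome | exposed) = 301/1729 = 0.17409
p₀ = P(outcome | unexposed) = 110/2494 = 0.044106
Under exogeneity and monotonicity, PS = (p₁ − p₀) / (1 − p₀).
PS = (0.17409 − 0.044106) / (1 − 0.044106) = 0.12998 / 0.95589 ≈ 0.1360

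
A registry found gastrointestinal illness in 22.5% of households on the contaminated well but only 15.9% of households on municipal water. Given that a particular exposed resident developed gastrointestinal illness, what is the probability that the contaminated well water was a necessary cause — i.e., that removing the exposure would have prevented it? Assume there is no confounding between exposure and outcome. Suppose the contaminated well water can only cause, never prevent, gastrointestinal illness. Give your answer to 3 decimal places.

PN ≈ 0.293

p₁ = 0.225, p₀ = 0.159.
Under exogeneity and monotonicity, PN = (p₁ − p₀) / p₁.
PN = (0.225 − 0.159) / 0.225 = 0.066 / 0.225 ≈ 0.2933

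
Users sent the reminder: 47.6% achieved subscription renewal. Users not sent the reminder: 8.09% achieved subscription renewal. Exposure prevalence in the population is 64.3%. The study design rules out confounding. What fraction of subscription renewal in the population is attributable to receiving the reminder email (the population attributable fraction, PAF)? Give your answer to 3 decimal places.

PAF ≈ 0.758

p₁ = 0.476, p₀ = 0.0809.
Overall risk P(Y=1) = π·p₁ + (1−π)·p₀ = 0.643×0.476 + 0.357×0.0809 = 0.33495.
Under exogeneity, PAF = [P(Y=1) − p₀] / P(Y=1).
PAF = (0.33495 − 0.0809) / 0.33495 ≈ 0.7585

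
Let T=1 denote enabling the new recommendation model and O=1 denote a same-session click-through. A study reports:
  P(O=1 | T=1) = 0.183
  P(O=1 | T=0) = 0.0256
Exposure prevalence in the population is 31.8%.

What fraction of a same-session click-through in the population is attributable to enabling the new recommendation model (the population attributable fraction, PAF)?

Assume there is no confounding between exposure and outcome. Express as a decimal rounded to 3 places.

Let p₁ = 0.183, p₀ = 0.0256.
Overall risk P(Y=1) = π·p₁ + (1−π)·p₀ = 0.318×0.183 + 0.682×0.0256 = 0.075653.
Under exogeneity, PAF = [P(Y=1) − p₀] / P(Y=1).
PAF = (0.075653 − 0.0256) / 0.075653 ≈ 0.6616

PAF ≈ 0.662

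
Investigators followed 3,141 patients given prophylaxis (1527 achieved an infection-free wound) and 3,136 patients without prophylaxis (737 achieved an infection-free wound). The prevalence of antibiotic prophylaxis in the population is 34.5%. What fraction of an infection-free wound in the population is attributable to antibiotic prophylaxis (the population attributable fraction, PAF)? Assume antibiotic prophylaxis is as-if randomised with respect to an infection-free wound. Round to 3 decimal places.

PAF ≈ 0.269

p₁ = P(outcome | exposed) = 1527/3141 = 0.48615
p₀ = P(outcome | unexposed) = 737/3136 = 0.23501
Overall risk P(Y=1) = π·p₁ + (1−π)·p₀ = 0.345×0.48615 + 0.655×0.23501 = 0.32166.
Under exogeneity, PAF = [P(Y=1) − p₀] / P(Y=1).
PAF = (0.32166 − 0.23501) / 0.32166 ≈ 0.2694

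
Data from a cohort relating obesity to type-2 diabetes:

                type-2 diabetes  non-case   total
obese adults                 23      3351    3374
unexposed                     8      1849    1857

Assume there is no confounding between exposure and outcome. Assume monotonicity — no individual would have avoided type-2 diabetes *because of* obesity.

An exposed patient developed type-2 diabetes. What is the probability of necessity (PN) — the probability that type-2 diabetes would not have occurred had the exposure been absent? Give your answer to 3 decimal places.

p₁ = P(outcome | exposed) = 23/3374 = 0.0068168
p₀ = P(outcome | unexposed) = 8/1857 = 0.004308
Under exogeneity and monotonicity, PN = (p₁ − p₀)/p₁.
PN = (0.0068168 − 0.004308) / 0.0068168 ≈ 0.3680

PN ≈ 0.368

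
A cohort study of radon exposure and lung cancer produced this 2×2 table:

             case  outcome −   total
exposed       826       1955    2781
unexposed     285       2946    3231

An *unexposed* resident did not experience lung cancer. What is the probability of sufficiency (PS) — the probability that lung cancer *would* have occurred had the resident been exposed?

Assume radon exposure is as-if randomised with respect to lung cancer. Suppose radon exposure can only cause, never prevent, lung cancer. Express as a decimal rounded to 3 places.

PS ≈ 0.229

p₁ = P(outcome | exposed) = 826/2781 = 0.29702
p₀ = P(outcome | unexposed) = 285/3231 = 0.088208
Under exogeneity and monotonicity, PS = (p₁ − p₀)/(1 − p₀).
PS = (0.29702 − 0.088208) / 0.91179 ≈ 0.2290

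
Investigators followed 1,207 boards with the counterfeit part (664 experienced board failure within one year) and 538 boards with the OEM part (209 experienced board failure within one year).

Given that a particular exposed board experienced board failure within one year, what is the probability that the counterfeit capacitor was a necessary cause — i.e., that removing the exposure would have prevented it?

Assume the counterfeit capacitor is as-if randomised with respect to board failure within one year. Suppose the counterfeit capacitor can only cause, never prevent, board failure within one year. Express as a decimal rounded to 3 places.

PN ≈ 0.294

p₁ = P(outcome | exposed) = 664/1207 = 0.55012
p₀ = P(outcome | unexposed) = 209/538 = 0.38848
Under exogeneity and monotonicity, PN = (p₁ − p₀) / p₁.
PN = (0.55012 − 0.38848) / 0.55012 = 0.16165 / 0.55012 ≈ 0.2938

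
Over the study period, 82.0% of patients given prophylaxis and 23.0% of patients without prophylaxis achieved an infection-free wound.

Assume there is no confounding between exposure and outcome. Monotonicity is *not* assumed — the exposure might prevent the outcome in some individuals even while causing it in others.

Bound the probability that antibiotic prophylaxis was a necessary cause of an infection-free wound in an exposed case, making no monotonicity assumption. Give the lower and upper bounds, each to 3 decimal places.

p₁ = 0.82, p₀ = 0.23.
Under exogeneity alone the bounds on PN are max{0,(p₁−p₀)/p₁} ≤ PN ≤ min{1,(1−p₀)/p₁}.
  lower = (p₁ − p₀)/p₁ = 0.59 / 0.82 ≈ 0.7195
  upper = min{1, (1 − p₀)/p₁} = 0.77 / 0.82 ≈ 0.9390

0.720 ≤ PN ≤ 0.939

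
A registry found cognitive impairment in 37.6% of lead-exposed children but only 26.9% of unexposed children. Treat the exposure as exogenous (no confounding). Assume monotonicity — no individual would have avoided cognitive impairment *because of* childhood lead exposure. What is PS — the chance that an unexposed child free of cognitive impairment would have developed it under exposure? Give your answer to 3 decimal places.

PS ≈ 0.146

p₁ = 0.376, p₀ = 0.269.
Under exogeneity and monotonicity, PS = (p₁ − p₀) / (1 − p₀).
PS = (0.376 − 0.269) / (1 − 0.269) = 0.107 / 0.731 ≈ 0.1464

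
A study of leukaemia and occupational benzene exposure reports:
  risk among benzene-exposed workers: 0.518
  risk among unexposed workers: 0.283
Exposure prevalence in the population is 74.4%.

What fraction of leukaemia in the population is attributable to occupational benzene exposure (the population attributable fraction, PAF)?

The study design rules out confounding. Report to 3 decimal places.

PAF ≈ 0.382

Let p₁ = 0.518, p₀ = 0.283.
Overall risk P(Y=1) = π·p₁ + (1−π)·p₀ = 0.744×0.518 + 0.256×0.283 = 0.45784.
Under exogeneity, PAF = [P(Y=1) − p₀] / P(Y=1).
PAF = (0.45784 − 0.283) / 0.45784 ≈ 0.3819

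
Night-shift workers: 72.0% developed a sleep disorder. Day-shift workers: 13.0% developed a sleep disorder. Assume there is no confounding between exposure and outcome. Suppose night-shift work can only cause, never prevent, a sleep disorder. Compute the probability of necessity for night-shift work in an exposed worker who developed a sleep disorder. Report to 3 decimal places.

p₁ = 0.72, p₀ = 0.13.
Under exogeneity and monotonicity, PN = (p₁ − p₀) / p₁.
PN = (0.72 − 0.13) / 0.72 = 0.59 / 0.72 ≈ 0.8194

PN ≈ 0.819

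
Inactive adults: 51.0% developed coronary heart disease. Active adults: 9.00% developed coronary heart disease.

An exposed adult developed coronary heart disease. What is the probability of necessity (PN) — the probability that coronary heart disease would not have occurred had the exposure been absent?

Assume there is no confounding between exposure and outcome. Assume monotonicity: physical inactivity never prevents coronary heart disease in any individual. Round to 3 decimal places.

p₁ = 0.51, p₀ = 0.09.
Under exogeneity and monotonicity, PN = (p₁ − p₀) / p₁.
PN = (0.51 − 0.09) / 0.51 = 0.42 / 0.51 ≈ 0.8235

PN ≈ 0.824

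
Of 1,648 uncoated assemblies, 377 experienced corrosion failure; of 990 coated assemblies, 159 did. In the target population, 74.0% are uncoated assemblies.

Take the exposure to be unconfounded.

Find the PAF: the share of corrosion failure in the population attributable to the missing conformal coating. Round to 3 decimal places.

PAF ≈ 0.239

p₁ = P(outcome | exposed) = 377/1648 = 0.22876
p₀ = P(outcome | unexposed) = 159/990 = 0.16061
Overall risk P(Y=1) = π·p₁ + (1−π)·p₀ = 0.74×0.22876 + 0.26×0.16061 = 0.21104.
Under exogeneity, PAF = [P(Y=1) − p₀] / P(Y=1).
PAF = (0.21104 − 0.16061) / 0.21104 ≈ 0.2390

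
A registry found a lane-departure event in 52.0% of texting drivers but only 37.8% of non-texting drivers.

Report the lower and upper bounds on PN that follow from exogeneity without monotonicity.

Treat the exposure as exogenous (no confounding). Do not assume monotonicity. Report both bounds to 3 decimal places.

0.273 ≤ PN ≤ 1.000

p₁ = 0.52, p₀ = 0.378.
Under exogeneity alone the bounds on PN are max{0,(p₁−p₀)/p₁} ≤ PN ≤ min{1,(1−p₀)/p₁}.
  lower = (p₁ − p₀)/p₁ = 0.142 / 0.52 ≈ 0.2731
  upper = min{1, (1 − p₀)/p₁} = 0.622 / 0.52 ≈ 1.1962 → capped at 1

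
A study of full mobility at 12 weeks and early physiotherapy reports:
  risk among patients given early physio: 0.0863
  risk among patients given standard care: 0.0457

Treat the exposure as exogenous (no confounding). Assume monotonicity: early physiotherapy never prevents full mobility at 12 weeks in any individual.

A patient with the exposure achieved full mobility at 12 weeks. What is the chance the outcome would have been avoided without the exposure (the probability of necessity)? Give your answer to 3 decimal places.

PN ≈ 0.470

Let p₁ = 0.0863, p₀ = 0.0457.
Under exogeneity and monotonicity, PN = (p₁ − p₀) / p₁.
PN = (0.0863 − 0.0457) / 0.0863 = 0.0406 / 0.0863 ≈ 0.4705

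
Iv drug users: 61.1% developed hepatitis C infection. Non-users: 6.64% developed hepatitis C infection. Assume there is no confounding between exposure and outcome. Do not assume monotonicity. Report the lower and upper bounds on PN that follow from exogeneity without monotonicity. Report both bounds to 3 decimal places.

0.891 ≤ PN ≤ 1.000

p₁ = 0.611, p₀ = 0.0664.
Under exogeneity alone the bounds on PN are max{0,(p₁−p₀)/p₁} ≤ PN ≤ min{1,(1−p₀)/p₁}.
  lower = (p₁ − p₀)/p₁ = 0.5446 / 0.611 ≈ 0.8913
  upper = min{1, (1 − p₀)/p₁} = 0.9336 / 0.611 ≈ 1.5280 → capped at 1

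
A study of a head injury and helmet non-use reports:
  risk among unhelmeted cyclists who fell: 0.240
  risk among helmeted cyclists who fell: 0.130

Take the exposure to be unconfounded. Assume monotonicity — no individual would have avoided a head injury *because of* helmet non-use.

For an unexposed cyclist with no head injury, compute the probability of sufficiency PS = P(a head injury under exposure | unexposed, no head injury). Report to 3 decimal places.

PS ≈ 0.126

Let p₁ = 0.24, p₀ = 0.13.
Under exogeneity and monotonicity, PS = (p₁ − p₀) / (1 − p₀).
PS = (0.24 − 0.13) / (1 − 0.13) = 0.11 / 0.87 ≈ 0.1264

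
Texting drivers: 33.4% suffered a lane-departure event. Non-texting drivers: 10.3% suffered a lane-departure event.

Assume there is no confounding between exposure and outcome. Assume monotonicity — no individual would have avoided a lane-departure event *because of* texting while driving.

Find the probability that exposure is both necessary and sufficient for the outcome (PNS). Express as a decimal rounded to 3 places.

p₁ = 0.334, p₀ = 0.103.
Under exogeneity and monotonicity, PNS = p₁ − p₀.
PNS = 0.334 − 0.103 = 0.231

PNS ≈ 0.231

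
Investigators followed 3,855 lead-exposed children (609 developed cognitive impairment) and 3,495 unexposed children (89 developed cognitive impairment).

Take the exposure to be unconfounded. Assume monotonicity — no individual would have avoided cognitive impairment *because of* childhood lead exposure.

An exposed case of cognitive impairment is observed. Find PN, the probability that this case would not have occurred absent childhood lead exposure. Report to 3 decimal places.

PN ≈ 0.839

p₁ = P(outcome | exposed) = 609/3855 = 0.15798
p₀ = P(outcome | unexposed) = 89/3495 = 0.025465
Under exogeneity and monotonicity, PN = (p₁ − p₀) / p₁.
PN = (0.15798 − 0.025465) / 0.15798 = 0.13251 / 0.15798 ≈ 0.8388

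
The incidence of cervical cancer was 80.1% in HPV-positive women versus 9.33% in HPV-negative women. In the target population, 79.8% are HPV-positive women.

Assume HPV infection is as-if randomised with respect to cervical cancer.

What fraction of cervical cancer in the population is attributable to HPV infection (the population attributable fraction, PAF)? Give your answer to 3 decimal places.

p₁ = 0.801, p₀ = 0.0933.
Overall risk P(Y=1) = π·p₁ + (1−π)·p₀ = 0.798×0.801 + 0.202×0.0933 = 0.65804.
Under exogeneity, PAF = [P(Y=1) − p₀] / P(Y=1).
PAF = (0.65804 − 0.0933) / 0.65804 ≈ 0.8582

PAF ≈ 0.858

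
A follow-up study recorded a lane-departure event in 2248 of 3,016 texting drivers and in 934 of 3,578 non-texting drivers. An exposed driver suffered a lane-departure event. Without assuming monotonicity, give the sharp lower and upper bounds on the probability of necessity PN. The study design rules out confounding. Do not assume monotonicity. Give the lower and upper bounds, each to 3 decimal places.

p₁ = P(outcome | exposed) = 2248/3016 = 0.74536
p₀ = P(outcome | unexposed) = 934/3578 = 0.26104
Under exogeneity alone the bounds on PN are max{0,(p₁−p₀)/p₁} ≤ PN ≤ min{1,(1−p₀)/p₁}.
  lower = (p₁ − p₀)/p₁ = 0.48432 / 0.74536 ≈ 0.6498
  upper = min{1, (1 − p₀)/p₁} = 0.73896 / 0.74536 ≈ 0.9914

0.650 ≤ PN ≤ 0.991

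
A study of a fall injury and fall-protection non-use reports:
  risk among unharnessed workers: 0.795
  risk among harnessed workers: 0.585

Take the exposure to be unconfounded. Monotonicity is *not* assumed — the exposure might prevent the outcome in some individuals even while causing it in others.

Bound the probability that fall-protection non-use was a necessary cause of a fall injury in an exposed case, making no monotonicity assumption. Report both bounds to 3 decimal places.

0.264 ≤ PN ≤ 0.522

Let p₁ = 0.795, p₀ = 0.585.
Under exogeneity alone the bounds on PN are max{0,(p₁−p₀)/p₁} ≤ PN ≤ min{1,(1−p₀)/p₁}.
  lower = (p₁ − p₀)/p₁ = 0.21 / 0.795 ≈ 0.2642
  upper = min{1, (1 − p₀)/p₁} = 0.415 / 0.795 ≈ 0.5220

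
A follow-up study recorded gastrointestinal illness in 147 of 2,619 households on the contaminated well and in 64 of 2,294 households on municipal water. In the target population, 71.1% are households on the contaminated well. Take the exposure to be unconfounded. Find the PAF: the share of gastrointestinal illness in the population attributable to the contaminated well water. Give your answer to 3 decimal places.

p₁ = P(outcome | exposed) = 147/2619 = 0.056128
p₀ = P(outcome | unexposed) = 64/2294 = 0.027899
Overall risk P(Y=1) = π·p₁ + (1−π)·p₀ = 0.711×0.056128 + 0.289×0.027899 = 0.04797.
Under exogeneity, PAF = [P(Y=1) − p₀] / P(Y=1).
PAF = (0.04797 − 0.027899) / 0.04797 ≈ 0.4184

PAF ≈ 0.418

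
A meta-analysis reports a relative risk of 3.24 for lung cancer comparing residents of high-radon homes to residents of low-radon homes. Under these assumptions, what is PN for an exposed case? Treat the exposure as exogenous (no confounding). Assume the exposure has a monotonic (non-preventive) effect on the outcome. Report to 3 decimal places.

PN ≈ 0.691

Under exogeneity and monotonicity, PN = (RR − 1) / RR = 1 − 1/RR.
PN = (3.24 − 1) / 3.24 = 2.24 / 3.24 ≈ 0.6914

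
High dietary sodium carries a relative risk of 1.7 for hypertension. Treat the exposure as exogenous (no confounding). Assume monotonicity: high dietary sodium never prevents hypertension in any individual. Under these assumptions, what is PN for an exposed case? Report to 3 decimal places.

PN ≈ 0.412

Under exogeneity and monotonicity, PN = (RR − 1) / RR = 1 − 1/RR.
PN = (1.7 − 1) / 1.7 = 0.7 / 1.7 ≈ 0.4118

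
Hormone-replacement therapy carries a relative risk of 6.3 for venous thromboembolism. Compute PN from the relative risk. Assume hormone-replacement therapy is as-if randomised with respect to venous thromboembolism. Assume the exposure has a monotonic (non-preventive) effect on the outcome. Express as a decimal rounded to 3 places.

PN ≈ 0.841

Under exogeneity and monotonicity, PN = (RR − 1) / RR = 1 − 1/RR.
PN = (6.3 − 1) / 6.3 = 5.3 / 6.3 ≈ 0.8413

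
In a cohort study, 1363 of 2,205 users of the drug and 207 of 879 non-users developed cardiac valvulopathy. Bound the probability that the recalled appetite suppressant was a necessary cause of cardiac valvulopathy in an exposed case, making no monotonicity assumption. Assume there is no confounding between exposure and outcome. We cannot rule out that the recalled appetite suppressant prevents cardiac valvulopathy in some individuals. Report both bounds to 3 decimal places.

p₁ = P(outcome | exposed) = 1363/2205 = 0.61814
p₀ = P(outcome | unexposed) = 207/879 = 0.23549
Under exogeneity alone the bounds on PN are max{0,(p₁−p₀)/p₁} ≤ PN ≤ min{1,(1−p₀)/p₁}.
  lower = (p₁ − p₀)/p₁ = 0.38265 / 0.61814 ≈ 0.6190
  upper = min{1, (1 − p₀)/p₁} = 0.76451 / 0.61814 ≈ 1.2368 → capped at 1

0.619 ≤ PN ≤ 1.000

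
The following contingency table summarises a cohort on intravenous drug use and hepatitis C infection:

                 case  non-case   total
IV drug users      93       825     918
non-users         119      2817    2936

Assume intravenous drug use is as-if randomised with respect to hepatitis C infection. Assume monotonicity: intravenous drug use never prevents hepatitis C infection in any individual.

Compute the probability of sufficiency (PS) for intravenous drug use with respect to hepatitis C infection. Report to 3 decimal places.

PS ≈ 0.063

p₁ = P(outcome | exposed) = 93/918 = 0.10131
p₀ = P(outcome | unexposed) = 119/2936 = 0.040531
Under exogeneity and monotonicity, PS = (p₁ − p₀)/(1 − p₀).
PS = (0.10131 − 0.040531) / 0.95947 ≈ 0.0633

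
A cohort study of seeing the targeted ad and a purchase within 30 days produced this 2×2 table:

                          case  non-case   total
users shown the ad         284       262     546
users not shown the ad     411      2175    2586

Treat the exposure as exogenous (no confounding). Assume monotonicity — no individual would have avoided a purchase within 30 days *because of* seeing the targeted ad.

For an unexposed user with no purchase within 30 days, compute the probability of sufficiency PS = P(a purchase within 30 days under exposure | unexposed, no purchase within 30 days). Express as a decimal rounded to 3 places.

p₁ = P(outcome | exposed) = 284/546 = 0.52015
p₀ = P(outcome | unexposed) = 411/2586 = 0.15893
Under exogeneity and monotonicity, PS = (p₁ − p₀) / (1 − p₀).
PS = (0.52015 − 0.15893) / (1 − 0.15893) = 0.36121 / 0.84107 ≈ 0.4295

PS ≈ 0.429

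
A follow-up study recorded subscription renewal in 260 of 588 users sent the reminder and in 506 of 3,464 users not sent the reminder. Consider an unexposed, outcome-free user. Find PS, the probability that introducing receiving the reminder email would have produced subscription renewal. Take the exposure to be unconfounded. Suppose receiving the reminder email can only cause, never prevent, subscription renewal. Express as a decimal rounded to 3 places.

PS ≈ 0.347

p₁ = P(outcome | exposed) = 260/588 = 0.44218
p₀ = P(outcome | unexposed) = 506/3464 = 0.14607
Under exogeneity and monotonicity, PS = (p₁ − p₀) / (1 − p₀).
PS = (0.44218 − 0.14607) / (1 − 0.14607) = 0.2961 / 0.85393 ≈ 0.3468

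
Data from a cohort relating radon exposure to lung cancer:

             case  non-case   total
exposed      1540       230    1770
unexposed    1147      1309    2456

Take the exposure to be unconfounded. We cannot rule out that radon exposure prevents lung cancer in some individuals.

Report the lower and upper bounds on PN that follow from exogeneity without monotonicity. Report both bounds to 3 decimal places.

p₁ = P(outcome | exposed) = 1540/1770 = 0.87006
p₀ = P(outcome | unexposed) = 1147/2456 = 0.46702
Under exogeneity alone the bounds on PN are max{0,(p₁−p₀)/p₁} ≤ PN ≤ min{1,(1−p₀)/p₁}.
  lower = (p₁ − p₀)/p₁ = 0.40304 / 0.87006 ≈ 0.4632
  upper = min{1, (1 − p₀)/p₁} = 0.53298 / 0.87006 ≈ 0.6126

0.463 ≤ PN ≤ 0.613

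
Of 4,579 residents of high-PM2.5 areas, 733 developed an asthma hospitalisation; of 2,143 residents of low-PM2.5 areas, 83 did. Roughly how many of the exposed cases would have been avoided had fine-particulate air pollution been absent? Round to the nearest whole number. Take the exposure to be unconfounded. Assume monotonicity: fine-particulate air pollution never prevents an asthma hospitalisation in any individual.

about 556 cases

p₁ = P(outcome | exposed) = 733/4579 = 0.16008
p₀ = P(outcome | unexposed) = 83/2143 = 0.038731
PN = (p₁ − p₀)/p₁ = (0.16008 − 0.038731) / 0.16008 ≈ 0.75805.
Attributable cases ≈ PN × (exposed cases) = 0.75805 × 733 ≈ 555.65.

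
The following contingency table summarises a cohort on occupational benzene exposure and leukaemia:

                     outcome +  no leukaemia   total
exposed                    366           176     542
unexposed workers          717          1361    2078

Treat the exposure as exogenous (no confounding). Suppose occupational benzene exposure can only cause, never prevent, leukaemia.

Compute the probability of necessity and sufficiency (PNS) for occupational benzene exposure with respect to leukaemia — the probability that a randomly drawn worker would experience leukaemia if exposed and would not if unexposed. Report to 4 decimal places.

p₁ = P(outcome | exposed) = 366/542 = 0.67528
p₀ = P(outcome | unexposed) = 717/2078 = 0.34504
Under exogeneity and monotonicity, PNS = p₁ − p₀.
PNS = 0.67528 − 0.34504 = 0.33023

PNS ≈ 0.3302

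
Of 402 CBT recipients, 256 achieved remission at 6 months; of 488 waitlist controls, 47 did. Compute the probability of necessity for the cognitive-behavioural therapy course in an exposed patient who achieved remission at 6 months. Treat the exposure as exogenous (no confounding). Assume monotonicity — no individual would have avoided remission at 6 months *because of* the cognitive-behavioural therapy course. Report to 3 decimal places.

PN ≈ 0.849

p₁ = P(outcome | exposed) = 256/402 = 0.63682
p₀ = P(outcome | unexposed) = 47/488 = 0.096311
Under exogeneity and monotonicity, PN = (p₁ − p₀) / p₁.
PN = (0.63682 − 0.096311) / 0.63682 = 0.5405 / 0.63682 ≈ 0.8488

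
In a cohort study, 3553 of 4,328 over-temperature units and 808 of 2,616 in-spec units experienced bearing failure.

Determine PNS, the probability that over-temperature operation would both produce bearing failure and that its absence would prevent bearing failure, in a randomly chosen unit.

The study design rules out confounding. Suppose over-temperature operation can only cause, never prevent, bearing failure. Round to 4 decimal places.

PNS ≈ 0.5121

p₁ = P(outcome | exposed) = 3553/4328 = 0.82093
p₀ = P(outcome | unexposed) = 808/2616 = 0.30887
Under exogeneity and monotonicity, PNS = p₁ − p₀.
PNS = 0.82093 − 0.30887 = 0.51206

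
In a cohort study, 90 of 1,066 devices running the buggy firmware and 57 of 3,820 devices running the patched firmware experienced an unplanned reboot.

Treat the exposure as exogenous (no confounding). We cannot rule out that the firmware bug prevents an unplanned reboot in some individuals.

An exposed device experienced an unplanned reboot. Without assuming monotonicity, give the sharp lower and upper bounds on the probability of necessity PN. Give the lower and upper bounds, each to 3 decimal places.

0.823 ≤ PN ≤ 1.000

p₁ = P(outcome | exposed) = 90/1066 = 0.084428
p₀ = P(outcome | unexposed) = 57/3820 = 0.014921
Under exogeneity alone the bounds on PN are max{0,(p₁−p₀)/p₁} ≤ PN ≤ min{1,(1−p₀)/p₁}.
  lower = (p₁ − p₀)/p₁ = 0.069506 / 0.084428 ≈ 0.8233
  upper = min{1, (1 − p₀)/p₁} = 0.98508 / 0.084428 ≈ 11.6677 → capped at 1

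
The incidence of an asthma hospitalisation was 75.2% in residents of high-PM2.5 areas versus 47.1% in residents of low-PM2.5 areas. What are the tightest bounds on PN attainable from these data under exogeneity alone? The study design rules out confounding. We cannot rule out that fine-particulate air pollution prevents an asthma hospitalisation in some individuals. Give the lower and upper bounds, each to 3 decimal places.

p₁ = 0.752, p₀ = 0.471.
Under exogeneity alone the bounds on PN are max{0,(p₁−p₀)/p₁} ≤ PN ≤ min{1,(1−p₀)/p₁}.
  lower = (p₁ − p₀)/p₁ = 0.281 / 0.752 ≈ 0.3737
  upper = min{1, (1 − p₀)/p₁} = 0.529 / 0.752 ≈ 0.7035

0.374 ≤ PN ≤ 0.703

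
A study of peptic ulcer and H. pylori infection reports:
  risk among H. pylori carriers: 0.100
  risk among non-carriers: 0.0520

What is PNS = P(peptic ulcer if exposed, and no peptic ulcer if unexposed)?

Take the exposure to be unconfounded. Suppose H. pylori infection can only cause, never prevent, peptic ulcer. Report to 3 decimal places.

Let p₁ = 0.1, p₀ = 0.052.
Under exogeneity and monotonicity, PNS = p₁ − p₀.
PNS = 0.1 − 0.052 = 0.048

PNS ≈ 0.048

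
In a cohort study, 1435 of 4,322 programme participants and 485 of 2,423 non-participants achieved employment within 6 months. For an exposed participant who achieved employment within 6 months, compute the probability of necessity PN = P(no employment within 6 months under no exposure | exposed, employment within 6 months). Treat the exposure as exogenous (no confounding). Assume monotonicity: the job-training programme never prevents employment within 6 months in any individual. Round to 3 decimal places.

p₁ = P(outcome | exposed) = 1435/4322 = 0.33202
p₀ = P(outcome | unexposed) = 485/2423 = 0.20017
Under exogeneity and monotonicity, PN = (p₁ − p₀) / p₁.
PN = (0.33202 − 0.20017) / 0.33202 = 0.13186 / 0.33202 ≈ 0.3971

PN ≈ 0.397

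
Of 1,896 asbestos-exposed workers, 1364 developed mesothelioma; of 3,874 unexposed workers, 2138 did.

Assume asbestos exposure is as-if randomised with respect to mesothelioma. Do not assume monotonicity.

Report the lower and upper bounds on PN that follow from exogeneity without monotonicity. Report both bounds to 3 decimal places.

p₁ = P(outcome | exposed) = 1364/1896 = 0.71941
p₀ = P(outcome | unexposed) = 2138/3874 = 0.55188
Under exogeneity alone the bounds on PN are max{0,(p₁−p₀)/p₁} ≤ PN ≤ min{1,(1−p₀)/p₁}.
  lower = (p₁ − p₀)/p₁ = 0.16752 / 0.71941 ≈ 0.2329
  upper = min{1, (1 − p₀)/p₁} = 0.44812 / 0.71941 ≈ 0.6229

0.233 ≤ PN ≤ 0.623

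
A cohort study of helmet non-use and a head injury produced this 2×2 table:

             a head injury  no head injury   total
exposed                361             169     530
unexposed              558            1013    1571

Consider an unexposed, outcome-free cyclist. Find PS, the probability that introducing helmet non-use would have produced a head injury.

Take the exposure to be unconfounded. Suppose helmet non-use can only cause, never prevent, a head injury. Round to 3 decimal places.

PS ≈ 0.505

p₁ = P(outcome | exposed) = 361/530 = 0.68113
p₀ = P(outcome | unexposed) = 558/1571 = 0.35519
Under exogeneity and monotonicity, PS = (p₁ − p₀) / (1 − p₀).
PS = (0.68113 − 0.35519) / (1 − 0.35519) = 0.32594 / 0.64481 ≈ 0.5055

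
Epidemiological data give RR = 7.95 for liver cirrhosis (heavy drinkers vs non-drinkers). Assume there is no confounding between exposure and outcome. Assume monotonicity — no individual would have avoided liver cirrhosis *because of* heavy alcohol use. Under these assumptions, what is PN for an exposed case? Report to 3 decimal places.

Under exogeneity and monotonicity, PN = (RR − 1) / RR = 1 − 1/RR.
PN = (7.95 − 1) / 7.95 = 6.95 / 7.95 ≈ 0.8742

PN ≈ 0.874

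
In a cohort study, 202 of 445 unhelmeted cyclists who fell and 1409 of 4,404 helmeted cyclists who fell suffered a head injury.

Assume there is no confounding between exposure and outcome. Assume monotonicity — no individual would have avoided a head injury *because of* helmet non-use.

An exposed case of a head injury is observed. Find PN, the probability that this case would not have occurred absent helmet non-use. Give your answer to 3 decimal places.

PN ≈ 0.295

p₁ = P(outcome | exposed) = 202/445 = 0.45393
p₀ = P(outcome | unexposed) = 1409/4404 = 0.31994
Under exogeneity and monotonicity, PN = (p₁ − p₀) / p₁.
PN = (0.45393 − 0.31994) / 0.45393 = 0.134 / 0.45393 ≈ 0.2952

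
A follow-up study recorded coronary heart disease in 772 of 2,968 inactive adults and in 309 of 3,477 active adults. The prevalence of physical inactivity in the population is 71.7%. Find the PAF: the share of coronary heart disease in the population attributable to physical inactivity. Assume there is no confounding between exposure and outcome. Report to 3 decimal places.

PAF ≈ 0.580

p₁ = P(outcome | exposed) = 772/2968 = 0.26011
p₀ = P(outcome | unexposed) = 309/3477 = 0.08887
Overall risk P(Y=1) = π·p₁ + (1−π)·p₀ = 0.717×0.26011 + 0.283×0.08887 = 0.21165.
Under exogeneity, PAF = [P(Y=1) − p₀] / P(Y=1).
PAF = (0.21165 − 0.08887) / 0.21165 ≈ 0.5801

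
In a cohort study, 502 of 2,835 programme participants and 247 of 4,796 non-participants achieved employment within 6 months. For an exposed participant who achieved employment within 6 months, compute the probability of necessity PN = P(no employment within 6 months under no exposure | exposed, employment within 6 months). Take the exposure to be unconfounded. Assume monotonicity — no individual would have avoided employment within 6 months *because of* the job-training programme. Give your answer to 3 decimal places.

PN ≈ 0.709

p₁ = P(outcome | exposed) = 502/2835 = 0.17707
p₀ = P(outcome | unexposed) = 247/4796 = 0.051501
Under exogeneity and monotonicity, PN = (p₁ − p₀) / p₁.
PN = (0.17707 − 0.051501) / 0.17707 = 0.12557 / 0.17707 ≈ 0.7092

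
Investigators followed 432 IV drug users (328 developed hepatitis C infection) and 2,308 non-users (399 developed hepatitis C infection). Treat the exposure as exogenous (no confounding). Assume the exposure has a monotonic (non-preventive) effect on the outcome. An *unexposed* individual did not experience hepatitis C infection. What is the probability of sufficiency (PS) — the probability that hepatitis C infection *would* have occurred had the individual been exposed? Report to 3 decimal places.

p₁ = P(outcome | exposed) = 328/432 = 0.75926
p₀ = P(outcome | unexposed) = 399/2308 = 0.17288
Under exogeneity and monotonicity, PS = (p₁ − p₀) / (1 − p₀).
PS = (0.75926 − 0.17288) / (1 − 0.17288) = 0.58638 / 0.82712 ≈ 0.7089

PS ≈ 0.709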